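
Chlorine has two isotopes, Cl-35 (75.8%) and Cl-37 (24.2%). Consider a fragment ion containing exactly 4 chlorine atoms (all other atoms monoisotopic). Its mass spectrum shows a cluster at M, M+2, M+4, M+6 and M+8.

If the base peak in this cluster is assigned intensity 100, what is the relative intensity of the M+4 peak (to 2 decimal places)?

Term probabilities: M 0.3301, M+2 0.4216, M+4 0.2019, M+6 0.0430, M+8 0.0034. Base peak = M+2.
P(M+2) = C(4,1) × 0.758^3 × 0.242^1 = 4 × 0.43551951 × 0.2420 = 0.421583 (base)
P(M+4) = C(4,2) × 0.758^2 × 0.242^2 = 6 × 0.574564 × 0.058564 = 0.201893
Relative intensity = 0.201893 / 0.421583 × 100 = 47.89

47.89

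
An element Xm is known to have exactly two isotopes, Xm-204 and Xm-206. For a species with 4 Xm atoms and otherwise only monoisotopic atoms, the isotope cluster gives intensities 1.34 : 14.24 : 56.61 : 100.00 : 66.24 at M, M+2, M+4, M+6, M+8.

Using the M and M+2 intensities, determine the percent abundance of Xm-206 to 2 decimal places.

Let p = fractional abundance of Xm-204. I(M+2)/I(M) = [C(4,1)·p^3·(1−p)] / p^4 = 4·(1−p)/p = 14.24/1.34 = 10.6269
(1−p)/p = 10.6269/4 = 2.6567  ⇒  p = 1/(1 + 2.6567) = 0.2735
Xm-204: 27.35%, Xm-206: 72.65%.

72.65%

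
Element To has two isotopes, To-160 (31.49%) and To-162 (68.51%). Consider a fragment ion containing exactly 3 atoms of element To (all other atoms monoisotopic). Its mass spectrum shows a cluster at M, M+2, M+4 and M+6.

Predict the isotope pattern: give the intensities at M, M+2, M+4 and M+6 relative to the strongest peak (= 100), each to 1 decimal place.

7.0 : 46.0 : 100.0 : 72.5

Each To atom is independently To-160 (p = 0.3149) or To-162 (q = 0.6851); the cluster is the binomial expansion (p + q)^3.
P(M) = 0.3149^3 = 0.031226
P(M+2) = 3 × 0.3149^2 × 0.6851^1 = 0.203808
P(M+4) = 3 × 0.3149^1 × 0.6851^2 = 0.443406
P(M+6) = 0.6851^3 = 0.321560
The M+4 peak is largest (0.443406); scaling to 100 gives 7.0 : 46.0 : 100.0 : 72.5.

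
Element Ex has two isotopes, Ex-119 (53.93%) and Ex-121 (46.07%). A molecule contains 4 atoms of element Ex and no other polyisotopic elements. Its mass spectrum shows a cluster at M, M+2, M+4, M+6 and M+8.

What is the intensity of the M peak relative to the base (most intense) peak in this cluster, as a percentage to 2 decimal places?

22.84%

Binomial terms of (0.5393 + 0.4607)^4: M 0.0846, M+2 0.2890, M+4 0.3704, M+6 0.2109, M+8 0.0450 → M+4 is the base peak.
P(M+4) = C(4,2) × 0.5393^2 × 0.4607^2 = 6 × 0.29084449 × 0.21224449 = 0.370381 (base)
P(M) = C(4,0) × 0.5393^4 × 0.4607^0 = 1 × 0.08459052 × 1.0000 = 0.084591
Relative intensity = 0.084591 / 0.370381 × 100 = 22.84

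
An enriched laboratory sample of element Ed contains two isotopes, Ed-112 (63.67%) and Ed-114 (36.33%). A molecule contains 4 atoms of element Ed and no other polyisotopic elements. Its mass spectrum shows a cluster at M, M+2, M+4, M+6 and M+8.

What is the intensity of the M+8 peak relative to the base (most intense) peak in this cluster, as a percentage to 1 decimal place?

(0.6367 + 0.3633)^4 gives M 0.1643, M+2 0.3751, M+4 0.3210, M+6 0.1221, M+8 0.0174; the largest is M+2.
P(M+2) = C(4,1) × 0.6367^3 × 0.3633^1 = 4 × 0.25810983 × 0.3633 = 0.375085 (base)
P(M+8) = C(4,4) × 0.6367^0 × 0.3633^4 = 1 × 1.0000 × 0.01742054 = 0.017421
Relative intensity = 0.017421 / 0.375085 × 100 = 4.6

4.6%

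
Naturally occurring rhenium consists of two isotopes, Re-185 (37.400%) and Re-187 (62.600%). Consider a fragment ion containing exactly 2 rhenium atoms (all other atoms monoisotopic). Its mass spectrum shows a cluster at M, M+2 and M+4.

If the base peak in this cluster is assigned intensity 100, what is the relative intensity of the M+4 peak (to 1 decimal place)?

83.7

Term probabilities: M 0.1399, M+2 0.4682, M+4 0.3919. Base peak = M+2.
P(M+2) = C(2,1) × 0.37400^1 × 0.62600^1 = 2 × 0.3740 × 0.6260 = 0.468248 (base)
P(M+4) = C(2,2) × 0.37400^0 × 0.62600^2 = 1 × 1.0000 × 0.391876 = 0.391876
Relative intensity = 0.391876 / 0.468248 × 100 = 83.7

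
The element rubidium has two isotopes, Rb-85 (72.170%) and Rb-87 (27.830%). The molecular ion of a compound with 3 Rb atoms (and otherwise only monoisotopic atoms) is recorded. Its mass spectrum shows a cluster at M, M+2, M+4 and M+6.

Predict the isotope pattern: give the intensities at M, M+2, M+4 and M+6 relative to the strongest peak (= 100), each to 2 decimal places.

The 3 Rb atoms are independent, so intensities follow the terms of (0.72170 + 0.27830)^3.
P(M) = 0.72170^3 = 0.375898
P(M+2) = 3 × 0.72170^2 × 0.27830^1 = 0.434858
P(M+4) = 3 × 0.72170^1 × 0.27830^2 = 0.167689
P(M+6) = 0.27830^3 = 0.021555
The M+2 peak is largest (0.434858); scaling to 100 gives 86.44 : 100.00 : 38.56 : 4.96.

86.44 : 100.00 : 38.56 : 4.96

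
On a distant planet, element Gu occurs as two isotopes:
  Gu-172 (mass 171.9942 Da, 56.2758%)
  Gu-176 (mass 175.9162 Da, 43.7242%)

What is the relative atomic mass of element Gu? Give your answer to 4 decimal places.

173.7091 Da

The abundance-weighted mean is 0.562758 × 171.9942 + 0.437242 × 175.9162
= 96.79111 + 76.91795 = 173.70906 Da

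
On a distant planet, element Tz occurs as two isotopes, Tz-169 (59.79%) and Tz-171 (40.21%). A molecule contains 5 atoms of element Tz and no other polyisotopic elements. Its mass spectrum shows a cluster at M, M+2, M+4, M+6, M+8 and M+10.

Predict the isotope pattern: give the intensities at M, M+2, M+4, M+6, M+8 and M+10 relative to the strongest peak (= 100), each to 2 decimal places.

22.11 : 74.35 : 100.00 : 67.25 : 22.61 : 3.04

Each Tz atom is independently Tz-169 (p = 0.5979) or Tz-171 (q = 0.4021); the cluster is the binomial expansion (p + q)^5.
P(M) = 0.5979^5 = 0.076409
P(M+2) = 5 × 0.5979^4 × 0.4021^1 = 0.256932
P(M+4) = 10 × 0.5979^3 × 0.4021^2 = 0.345584
P(M+6) = 10 × 0.5979^2 × 0.4021^3 = 0.232412
P(M+8) = 5 × 0.5979^1 × 0.4021^4 = 0.078151
P(M+10) = 0.4021^5 = 0.010512
The M+4 peak is largest (0.345584); scaling to 100 gives 22.11 : 74.35 : 100.00 : 67.25 : 22.61 : 3.04.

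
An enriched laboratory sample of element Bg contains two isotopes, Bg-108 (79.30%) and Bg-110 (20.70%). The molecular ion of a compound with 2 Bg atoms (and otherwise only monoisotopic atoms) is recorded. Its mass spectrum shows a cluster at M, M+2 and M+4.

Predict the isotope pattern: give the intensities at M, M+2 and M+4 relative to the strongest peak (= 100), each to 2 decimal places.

100.00 : 52.21 : 6.81

Expanding (0.7930 + 0.2070)^2:
P(M) = 0.7930^2 = 0.628849
P(M+2) = 2 × 0.7930^1 × 0.2070^1 = 0.328302
P(M+4) = 0.2070^2 = 0.042849
The M peak is largest (0.628849); scaling to 100 gives 100.00 : 52.21 : 6.81.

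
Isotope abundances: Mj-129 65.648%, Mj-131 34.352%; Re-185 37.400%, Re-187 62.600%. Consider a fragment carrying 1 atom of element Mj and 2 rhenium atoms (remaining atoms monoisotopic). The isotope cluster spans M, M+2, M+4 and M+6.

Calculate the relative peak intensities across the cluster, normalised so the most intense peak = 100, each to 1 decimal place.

22.0 : 85.0 : 100.0 : 32.2

Element Mj pattern (n=1): 0.65648 : 0.34352
Rhenium pattern (n=2): 0.139876 : 0.468248 : 0.391876
Convolve the two distributions (both contribute in 2-u steps):
  M: 0.65648×0.139876 = 0.091826
  M+2: 0.65648×0.468248 + 0.34352×0.139876 = 0.355446
  M+4: 0.65648×0.391876 + 0.34352×0.468248 = 0.418111
  M+6: 0.34352×0.391876 = 0.134617
Scale to base peak (0.418111) = 100: 22.0 : 85.0 : 100.0 : 32.2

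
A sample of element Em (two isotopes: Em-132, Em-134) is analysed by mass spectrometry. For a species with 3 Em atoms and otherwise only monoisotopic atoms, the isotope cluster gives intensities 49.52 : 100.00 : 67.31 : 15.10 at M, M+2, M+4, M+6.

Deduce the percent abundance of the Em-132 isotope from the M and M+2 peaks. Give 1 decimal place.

59.8%

If p is the fraction of Em that is Em-132, then I(M+2)/I(M) = [C(3,1)·p^2·(1−p)] / p^3 = 3·(1−p)/p = 100.00/49.52 = 2.0194
(1−p)/p = 2.0194/3 = 0.6731  ⇒  p = 1/(1 + 0.6731) = 0.5977
Em-132: 59.8%, Em-134: 40.2%.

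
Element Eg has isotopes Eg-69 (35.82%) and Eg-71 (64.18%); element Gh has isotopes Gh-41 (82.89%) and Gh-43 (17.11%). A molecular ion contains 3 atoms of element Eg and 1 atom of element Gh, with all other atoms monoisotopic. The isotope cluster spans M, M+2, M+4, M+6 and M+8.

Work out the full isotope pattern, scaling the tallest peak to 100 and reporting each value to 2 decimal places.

Element Eg pattern (n=3): 0.04595965 : 0.24704276 : 0.44263552 : 0.26436207
Element Gh pattern (n=1): 0.8289 : 0.1711
Convolve the two distributions (both contribute in 2-u steps):
  M: 0.04595965×0.8289 = 0.038096
  M+2: 0.04595965×0.1711 + 0.24704276×0.8289 = 0.212637
  M+4: 0.24704276×0.1711 + 0.44263552×0.8289 = 0.409170
  M+6: 0.44263552×0.1711 + 0.26436207×0.8289 = 0.294865
  M+8: 0.26436207×0.1711 = 0.045232
Scale to base peak (0.409170) = 100: 9.31 : 51.97 : 100.00 : 72.06 : 11.05

9.31 : 51.97 : 100.00 : 72.06 : 11.05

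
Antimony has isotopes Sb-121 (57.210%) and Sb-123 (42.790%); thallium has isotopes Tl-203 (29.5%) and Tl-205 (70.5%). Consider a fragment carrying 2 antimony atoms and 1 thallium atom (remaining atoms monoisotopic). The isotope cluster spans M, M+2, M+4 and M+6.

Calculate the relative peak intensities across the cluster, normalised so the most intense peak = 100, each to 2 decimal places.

Antimony pattern (n=2): 0.32729841 : 0.48960318 : 0.18309841
Thallium pattern (n=1): 0.2950 : 0.7050
Convolve the two distributions (both contribute in 2-u steps):
  M: 0.32729841×0.2950 = 0.096553
  M+2: 0.32729841×0.7050 + 0.48960318×0.2950 = 0.375178
  M+4: 0.48960318×0.7050 + 0.18309841×0.2950 = 0.399184
  M+6: 0.18309841×0.7050 = 0.129084
Scale to base peak (0.399184) = 100: 24.19 : 93.99 : 100.00 : 32.34

24.19 : 93.99 : 100.00 : 32.34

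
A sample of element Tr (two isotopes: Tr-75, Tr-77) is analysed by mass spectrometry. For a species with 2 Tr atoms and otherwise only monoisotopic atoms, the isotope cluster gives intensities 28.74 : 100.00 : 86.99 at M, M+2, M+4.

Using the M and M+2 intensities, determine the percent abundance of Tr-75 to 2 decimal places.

Let p = fractional abundance of Tr-75. I(M+2)/I(M) = [C(2,1)·p^1·(1−p)] / p^2 = 2·(1−p)/p = 100.00/28.74 = 3.4795
(1−p)/p = 3.4795/2 = 1.7397  ⇒  p = 1/(1 + 1.7397) = 0.3650
Tr-75: 36.50%, Tr-77: 63.50%.

36.50%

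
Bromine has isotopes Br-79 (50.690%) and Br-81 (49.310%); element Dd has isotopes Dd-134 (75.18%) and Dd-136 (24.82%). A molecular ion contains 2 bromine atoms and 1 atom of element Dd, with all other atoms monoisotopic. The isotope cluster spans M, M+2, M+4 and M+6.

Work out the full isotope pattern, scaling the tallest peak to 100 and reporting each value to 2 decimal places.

Bromine pattern (n=2): 0.25694761 : 0.49990478 : 0.24314761
Element Dd pattern (n=1): 0.7518 : 0.2482
Convolve the two distributions (both contribute in 2-u steps):
  M: 0.25694761×0.7518 = 0.193173
  M+2: 0.25694761×0.2482 + 0.49990478×0.7518 = 0.439603
  M+4: 0.49990478×0.2482 + 0.24314761×0.7518 = 0.306875
  M+6: 0.24314761×0.2482 = 0.060349
Scale to base peak (0.439603) = 100: 43.94 : 100.00 : 69.81 : 13.73

43.94 : 100.00 : 69.81 : 13.73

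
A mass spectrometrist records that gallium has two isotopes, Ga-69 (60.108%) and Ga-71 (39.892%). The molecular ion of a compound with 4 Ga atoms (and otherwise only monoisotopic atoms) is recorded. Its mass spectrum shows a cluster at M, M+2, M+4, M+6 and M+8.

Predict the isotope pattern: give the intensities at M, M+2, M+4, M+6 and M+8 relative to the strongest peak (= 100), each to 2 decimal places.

The 4 Ga atoms are independent, so intensities follow the terms of (0.60108 + 0.39892)^4.
P(M) = 0.60108^4 = 0.130536
P(M+2) = 4 × 0.60108^3 × 0.39892^1 = 0.346531
P(M+4) = 6 × 0.60108^2 × 0.39892^2 = 0.344975
P(M+6) = 4 × 0.60108^1 × 0.39892^3 = 0.152633
P(M+8) = 0.39892^4 = 0.025325
The M+2 peak is largest (0.346531); scaling to 100 gives 37.67 : 100.00 : 99.55 : 44.05 : 7.31.

37.67 : 100.00 : 99.55 : 44.05 : 7.31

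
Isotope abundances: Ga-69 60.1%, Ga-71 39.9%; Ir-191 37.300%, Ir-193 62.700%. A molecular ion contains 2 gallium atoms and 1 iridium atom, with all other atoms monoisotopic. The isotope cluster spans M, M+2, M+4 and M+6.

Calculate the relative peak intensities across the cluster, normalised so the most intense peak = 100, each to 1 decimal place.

33.2 : 100.0 : 88.8 : 24.6

Gallium pattern (n=2): 0.361201 : 0.479598 : 0.159201
Iridium pattern (n=1): 0.3730 : 0.6270
Convolve the two distributions (both contribute in 2-u steps):
  M: 0.361201×0.3730 = 0.134728
  M+2: 0.361201×0.6270 + 0.479598×0.3730 = 0.405363
  M+4: 0.479598×0.6270 + 0.159201×0.3730 = 0.360090
  M+6: 0.159201×0.6270 = 0.099819
Scale to base peak (0.405363) = 100: 33.2 : 100.0 : 88.8 : 24.6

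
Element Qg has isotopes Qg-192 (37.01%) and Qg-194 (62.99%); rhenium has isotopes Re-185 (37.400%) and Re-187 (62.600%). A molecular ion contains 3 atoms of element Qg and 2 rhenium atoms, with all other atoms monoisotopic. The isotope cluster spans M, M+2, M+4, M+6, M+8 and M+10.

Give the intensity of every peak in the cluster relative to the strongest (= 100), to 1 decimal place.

Element Qg pattern (n=3): 0.05069408 : 0.25883979 : 0.44053818 : 0.24992795
Rhenium pattern (n=2): 0.139876 : 0.468248 : 0.391876
Convolve the two distributions (both contribute in 2-u steps):
  M: 0.05069408×0.139876 = 0.007091
  M+2: 0.05069408×0.468248 + 0.25883979×0.139876 = 0.059943
  M+4: 0.05069408×0.391876 + 0.25883979×0.468248 + 0.44053818×0.139876 = 0.202688
  M+6: 0.25883979×0.391876 + 0.44053818×0.468248 + 0.24992795×0.139876 = 0.342673
  M+8: 0.44053818×0.391876 + 0.24992795×0.468248 = 0.289665
  M+10: 0.24992795×0.391876 = 0.097941
Scale to base peak (0.342673) = 100: 2.1 : 17.5 : 59.1 : 100.0 : 84.5 : 28.6

2.1 : 17.5 : 59.1 : 100.0 : 84.5 : 28.6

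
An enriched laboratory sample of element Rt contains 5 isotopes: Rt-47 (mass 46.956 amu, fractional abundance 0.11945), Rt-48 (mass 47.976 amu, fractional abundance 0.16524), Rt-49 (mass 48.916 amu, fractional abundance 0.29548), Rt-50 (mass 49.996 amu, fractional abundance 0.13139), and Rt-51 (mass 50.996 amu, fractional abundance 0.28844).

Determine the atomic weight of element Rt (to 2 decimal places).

Ar = Σ fᵢ·mᵢ = 0.11945 × 46.956 + 0.16524 × 47.976 + 0.29548 × 48.916 + 0.13139 × 49.996 + 0.28844 × 50.996
= 5.6089 + 7.9276 + 14.4537 + 6.5690 + 14.7093 = 49.2685 amu

49.27 amu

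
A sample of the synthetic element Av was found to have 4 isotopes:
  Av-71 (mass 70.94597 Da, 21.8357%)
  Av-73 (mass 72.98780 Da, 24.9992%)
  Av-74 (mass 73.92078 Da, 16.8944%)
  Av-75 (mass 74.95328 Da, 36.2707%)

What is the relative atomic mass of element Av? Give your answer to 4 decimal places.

73.4125 Da

Average mass = Σ (abundance × isotope mass) = 0.218357 × 70.94597 + 0.249992 × 72.98780 + 0.168944 × 73.92078 + 0.362707 × 74.95328
= 15.491549 + 18.246366 + 12.488472 + 27.186079 = 73.412466 Da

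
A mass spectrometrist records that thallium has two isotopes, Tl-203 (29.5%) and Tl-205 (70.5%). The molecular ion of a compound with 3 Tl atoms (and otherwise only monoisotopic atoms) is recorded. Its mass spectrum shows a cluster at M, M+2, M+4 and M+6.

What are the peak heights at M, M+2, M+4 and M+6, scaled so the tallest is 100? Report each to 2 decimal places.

The 3 Tl atoms are independent, so intensities follow the terms of (0.295 + 0.705)^3.
P(M) = 0.295^3 = 0.025672
P(M+2) = 3 × 0.295^2 × 0.705^1 = 0.184058
P(M+4) = 3 × 0.295^1 × 0.705^2 = 0.439867
P(M+6) = 0.705^3 = 0.350403
The M+4 peak is largest (0.439867); scaling to 100 gives 5.84 : 41.84 : 100.00 : 79.66.

5.84 : 41.84 : 100.00 : 79.66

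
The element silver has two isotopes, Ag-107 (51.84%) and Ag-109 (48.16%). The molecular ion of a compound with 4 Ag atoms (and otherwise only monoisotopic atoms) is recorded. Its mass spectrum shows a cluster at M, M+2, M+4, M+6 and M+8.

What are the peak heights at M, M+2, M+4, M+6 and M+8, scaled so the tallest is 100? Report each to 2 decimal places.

Each Ag atom is independently Ag-107 (p = 0.5184) or Ag-109 (q = 0.4816); the cluster is the binomial expansion (p + q)^4.
P(M) = 0.5184^4 = 0.072220
P(M+2) = 4 × 0.5184^3 × 0.4816^1 = 0.268375
P(M+4) = 6 × 0.5184^2 × 0.4816^2 = 0.373985
P(M+6) = 4 × 0.5184^1 × 0.4816^3 = 0.231624
P(M+8) = 0.4816^4 = 0.053795
The M+4 peak is largest (0.373985); scaling to 100 gives 19.31 : 71.76 : 100.00 : 61.93 : 14.38.

19.31 : 71.76 : 100.00 : 61.93 : 14.38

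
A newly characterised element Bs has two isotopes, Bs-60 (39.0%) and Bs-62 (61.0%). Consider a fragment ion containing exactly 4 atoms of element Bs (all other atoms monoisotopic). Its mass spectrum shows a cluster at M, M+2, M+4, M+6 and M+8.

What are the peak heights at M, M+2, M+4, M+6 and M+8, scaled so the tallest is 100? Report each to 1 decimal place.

Each Bs atom is independently Bs-60 (p = 0.390) or Bs-62 (q = 0.610); the cluster is the binomial expansion (p + q)^4.
P(M) = 0.390^4 = 0.023134
P(M+2) = 4 × 0.390^3 × 0.610^1 = 0.144738
P(M+4) = 6 × 0.390^2 × 0.610^2 = 0.339578
P(M+6) = 4 × 0.390^1 × 0.610^3 = 0.354090
P(M+8) = 0.610^4 = 0.138458
The M+6 peak is largest (0.354090); scaling to 100 gives 6.5 : 40.9 : 95.9 : 100.0 : 39.1.

6.5 : 40.9 : 95.9 : 100.0 : 39.1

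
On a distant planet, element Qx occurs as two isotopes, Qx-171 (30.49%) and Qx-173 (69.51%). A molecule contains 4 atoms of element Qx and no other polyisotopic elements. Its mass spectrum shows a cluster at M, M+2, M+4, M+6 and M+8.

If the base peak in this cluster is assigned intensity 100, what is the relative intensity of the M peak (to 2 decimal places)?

(0.3049 + 0.6951)^4 gives M 0.0086, M+2 0.0788, M+4 0.2695, M+6 0.4096, M+8 0.2334; the largest is M+6.
P(M+6) = C(4,3) × 0.3049^1 × 0.6951^3 = 4 × 0.3049 × 0.3358473 = 0.409599 (base)
P(M) = C(4,0) × 0.3049^4 × 0.6951^0 = 1 × 0.00864231 × 1.0000 = 0.008642
Relative intensity = 0.008642 / 0.409599 × 100 = 2.11

2.11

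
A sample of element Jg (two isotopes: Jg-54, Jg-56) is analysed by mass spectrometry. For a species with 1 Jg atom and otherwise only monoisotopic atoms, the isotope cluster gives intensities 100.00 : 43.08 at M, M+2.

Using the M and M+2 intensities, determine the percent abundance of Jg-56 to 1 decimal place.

Write p for the Jg-54 fraction. I(M+2)/I(M) = [C(1,1)·p^0·(1−p)] / p^1 = 1·(1−p)/p = 43.08/100.00 = 0.4308
(1−p)/p = 0.4308/1 = 0.4308  ⇒  p = 1/(1 + 0.4308) = 0.6989
Jg-54: 69.9%, Jg-56: 30.1%.

30.1%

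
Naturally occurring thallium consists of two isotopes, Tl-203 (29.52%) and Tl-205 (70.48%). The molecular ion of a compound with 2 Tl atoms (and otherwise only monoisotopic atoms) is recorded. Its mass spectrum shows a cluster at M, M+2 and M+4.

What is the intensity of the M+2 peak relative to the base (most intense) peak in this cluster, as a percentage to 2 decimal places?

(0.2952 + 0.7048)^2 gives M 0.0871, M+2 0.4161, M+4 0.4967; the largest is M+4.
P(M+4) = C(2,2) × 0.2952^0 × 0.7048^2 = 1 × 1.0000 × 0.49674304 = 0.496743 (base)
P(M+2) = C(2,1) × 0.2952^1 × 0.7048^1 = 2 × 0.2952 × 0.7048 = 0.416114
Relative intensity = 0.416114 / 0.496743 × 100 = 83.77

83.77%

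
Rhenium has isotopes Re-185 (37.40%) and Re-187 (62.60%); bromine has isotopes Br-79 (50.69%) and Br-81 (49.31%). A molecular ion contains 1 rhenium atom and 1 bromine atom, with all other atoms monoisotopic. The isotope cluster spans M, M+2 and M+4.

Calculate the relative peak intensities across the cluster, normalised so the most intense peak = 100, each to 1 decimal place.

37.8 : 100.0 : 61.5

Rhenium pattern (n=1): 0.3740 : 0.6260
Bromine pattern (n=1): 0.5069 : 0.4931
Convolve the two distributions (both contribute in 2-u steps):
  M: 0.3740×0.5069 = 0.189581
  M+2: 0.3740×0.4931 + 0.6260×0.5069 = 0.501739
  M+4: 0.6260×0.4931 = 0.308681
Scale to base peak (0.501739) = 100: 37.8 : 100.0 : 61.5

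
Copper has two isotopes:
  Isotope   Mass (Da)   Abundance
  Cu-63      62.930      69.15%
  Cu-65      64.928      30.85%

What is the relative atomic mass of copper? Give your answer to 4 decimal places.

63.5464 Da

The abundance-weighted mean is 0.6915 × 62.930 + 0.3085 × 64.928
= 43.51610 + 20.03029 = 63.54639 Da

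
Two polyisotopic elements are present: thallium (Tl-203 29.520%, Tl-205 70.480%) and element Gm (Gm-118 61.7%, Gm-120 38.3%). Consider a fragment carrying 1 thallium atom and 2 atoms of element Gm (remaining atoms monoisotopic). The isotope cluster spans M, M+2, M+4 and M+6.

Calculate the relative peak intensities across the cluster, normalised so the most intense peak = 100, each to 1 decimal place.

Thallium pattern (n=1): 0.2952 : 0.7048
Element Gm pattern (n=2): 0.380689 : 0.472622 : 0.146689
Convolve the two distributions (both contribute in 2-u steps):
  M: 0.2952×0.380689 = 0.112379
  M+2: 0.2952×0.472622 + 0.7048×0.380689 = 0.407828
  M+4: 0.2952×0.146689 + 0.7048×0.472622 = 0.376407
  M+6: 0.7048×0.146689 = 0.103386
Scale to base peak (0.407828) = 100: 27.6 : 100.0 : 92.3 : 25.4

27.6 : 100.0 : 92.3 : 25.4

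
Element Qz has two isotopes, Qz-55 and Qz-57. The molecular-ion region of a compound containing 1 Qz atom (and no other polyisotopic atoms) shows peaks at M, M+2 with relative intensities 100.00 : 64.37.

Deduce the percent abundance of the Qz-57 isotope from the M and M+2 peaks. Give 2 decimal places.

39.16%

Write p for the Qz-55 fraction. I(M+2)/I(M) = [C(1,1)·p^0·(1−p)] / p^1 = 1·(1−p)/p = 64.37/100.00 = 0.6437
(1−p)/p = 0.6437/1 = 0.6437  ⇒  p = 1/(1 + 0.6437) = 0.6084
Qz-55: 60.84%, Qz-57: 39.16%.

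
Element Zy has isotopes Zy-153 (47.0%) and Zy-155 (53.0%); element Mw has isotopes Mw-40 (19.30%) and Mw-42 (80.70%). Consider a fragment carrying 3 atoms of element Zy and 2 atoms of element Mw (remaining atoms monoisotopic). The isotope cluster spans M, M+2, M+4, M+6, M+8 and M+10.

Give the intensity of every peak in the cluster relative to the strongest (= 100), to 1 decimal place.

Element Zy pattern (n=3): 0.103823 : 0.351231 : 0.396069 : 0.148877
Element Mw pattern (n=2): 0.037249 : 0.311502 : 0.651249
Convolve the two distributions (both contribute in 2-u steps):
  M: 0.103823×0.037249 = 0.003867
  M+2: 0.103823×0.311502 + 0.351231×0.037249 = 0.045424
  M+4: 0.103823×0.651249 + 0.351231×0.311502 + 0.396069×0.037249 = 0.191777
  M+6: 0.351231×0.651249 + 0.396069×0.311502 + 0.148877×0.037249 = 0.357661
  M+8: 0.396069×0.651249 + 0.148877×0.311502 = 0.304315
  M+10: 0.148877×0.651249 = 0.096956
Scale to base peak (0.357661) = 100: 1.1 : 12.7 : 53.6 : 100.0 : 85.1 : 27.1

1.1 : 12.7 : 53.6 : 100.0 : 85.1 : 27.1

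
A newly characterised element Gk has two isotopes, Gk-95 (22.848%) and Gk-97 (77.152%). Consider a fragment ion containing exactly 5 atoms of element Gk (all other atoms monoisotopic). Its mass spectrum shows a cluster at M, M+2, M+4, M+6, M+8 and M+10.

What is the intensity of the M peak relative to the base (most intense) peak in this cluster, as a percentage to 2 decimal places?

0.15%

Term probabilities: M 0.0006, M+2 0.0105, M+4 0.0710, M+6 0.2397, M+8 0.4048, M+10 0.2734. Base peak = M+8.
P(M+8) = C(5,4) × 0.22848^1 × 0.77152^4 = 5 × 0.22848 × 0.35431436 = 0.404769 (base)
P(M) = C(5,0) × 0.22848^5 × 0.77152^0 = 1 × 0.00062265 × 1.0000 = 0.000623
Relative intensity = 0.000623 / 0.404769 × 100 = 0.15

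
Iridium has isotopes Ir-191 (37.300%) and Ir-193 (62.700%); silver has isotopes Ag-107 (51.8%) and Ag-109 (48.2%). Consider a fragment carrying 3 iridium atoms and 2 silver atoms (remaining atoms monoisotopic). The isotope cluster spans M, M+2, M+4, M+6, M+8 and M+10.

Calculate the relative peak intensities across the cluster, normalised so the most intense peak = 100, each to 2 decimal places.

Iridium pattern (n=3): 0.05189512 : 0.26170165 : 0.43991135 : 0.24649188
Silver pattern (n=2): 0.268324 : 0.499352 : 0.232324
Convolve the two distributions (both contribute in 2-u steps):
  M: 0.05189512×0.268324 = 0.013925
  M+2: 0.05189512×0.499352 + 0.26170165×0.268324 = 0.096135
  M+4: 0.05189512×0.232324 + 0.26170165×0.499352 + 0.43991135×0.268324 = 0.260776
  M+6: 0.26170165×0.232324 + 0.43991135×0.499352 + 0.24649188×0.268324 = 0.346610
  M+8: 0.43991135×0.232324 + 0.24649188×0.499352 = 0.225288
  M+10: 0.24649188×0.232324 = 0.057266
Scale to base peak (0.346610) = 100: 4.02 : 27.74 : 75.24 : 100.00 : 65.00 : 16.52

4.02 : 27.74 : 75.24 : 100.00 : 65.00 : 16.52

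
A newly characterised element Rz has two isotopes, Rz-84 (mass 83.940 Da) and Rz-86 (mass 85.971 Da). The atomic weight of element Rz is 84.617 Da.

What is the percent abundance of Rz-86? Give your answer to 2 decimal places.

Writing the weighted mean with unknown fraction x of Rz-84:
83.940·x + 85.971·(1 − x) = 84.617
(83.940 − 85.971)·x = 84.617 − 85.971
x = -1.354 / -2.031 = 0.66667 → 66.67% Rz-84, 33.33% Rz-86.

33.33%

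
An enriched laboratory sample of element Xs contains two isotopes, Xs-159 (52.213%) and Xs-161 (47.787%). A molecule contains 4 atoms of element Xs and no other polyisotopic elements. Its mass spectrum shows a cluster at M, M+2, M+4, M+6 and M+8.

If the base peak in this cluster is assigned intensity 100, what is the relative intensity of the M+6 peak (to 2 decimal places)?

(0.52213 + 0.47787)^4 gives M 0.0743, M+2 0.2721, M+4 0.3735, M+6 0.2279, M+8 0.0521; the largest is M+4.
P(M+4) = C(4,2) × 0.52213^2 × 0.47787^2 = 6 × 0.27261974 × 0.22835974 = 0.373532 (base)
P(M+6) = C(4,3) × 0.52213^1 × 0.47787^3 = 4 × 0.52213 × 0.10912627 = 0.227912
Relative intensity = 0.227912 / 0.373532 × 100 = 61.02

61.02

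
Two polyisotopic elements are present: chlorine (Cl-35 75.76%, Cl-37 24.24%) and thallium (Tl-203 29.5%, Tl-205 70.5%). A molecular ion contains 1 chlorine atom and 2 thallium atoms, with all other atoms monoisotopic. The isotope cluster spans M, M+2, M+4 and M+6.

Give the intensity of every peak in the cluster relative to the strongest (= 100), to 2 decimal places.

13.81 : 70.43 : 100.00 : 25.24

Chlorine pattern (n=1): 0.7576 : 0.2424
Thallium pattern (n=2): 0.087025 : 0.41595 : 0.497025
Convolve the two distributions (both contribute in 2-u steps):
  M: 0.7576×0.087025 = 0.065930
  M+2: 0.7576×0.41595 + 0.2424×0.087025 = 0.336219
  M+4: 0.7576×0.497025 + 0.2424×0.41595 = 0.477372
  M+6: 0.2424×0.497025 = 0.120479
Scale to base peak (0.477372) = 100: 13.81 : 70.43 : 100.00 : 25.24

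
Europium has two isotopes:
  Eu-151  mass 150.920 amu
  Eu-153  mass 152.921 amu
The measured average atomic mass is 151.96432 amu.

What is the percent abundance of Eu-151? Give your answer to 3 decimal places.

Writing the weighted mean with unknown fraction x of Eu-151:
150.920·x + 152.921·(1 − x) = 151.96432
(150.920 − 152.921)·x = 151.96432 − 152.921
x = -0.95668 / -2.001 = 0.47810 → 47.810% Eu-151, 52.190% Eu-153.

47.810%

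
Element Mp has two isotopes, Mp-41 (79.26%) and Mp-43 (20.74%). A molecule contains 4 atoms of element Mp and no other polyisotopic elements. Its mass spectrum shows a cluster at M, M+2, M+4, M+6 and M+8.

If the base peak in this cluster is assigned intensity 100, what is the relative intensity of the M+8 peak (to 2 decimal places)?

0.45

(0.7926 + 0.2074)^4 gives M 0.3947, M+2 0.4131, M+4 0.1621, M+6 0.0283, M+8 0.0019; the largest is M+2.
P(M+2) = C(4,1) × 0.7926^3 × 0.2074^1 = 4 × 0.49792302 × 0.2074 = 0.413077 (base)
P(M+8) = C(4,4) × 0.7926^0 × 0.2074^4 = 1 × 1.0000 × 0.00185027 = 0.001850
Relative intensity = 0.001850 / 0.413077 × 100 = 0.45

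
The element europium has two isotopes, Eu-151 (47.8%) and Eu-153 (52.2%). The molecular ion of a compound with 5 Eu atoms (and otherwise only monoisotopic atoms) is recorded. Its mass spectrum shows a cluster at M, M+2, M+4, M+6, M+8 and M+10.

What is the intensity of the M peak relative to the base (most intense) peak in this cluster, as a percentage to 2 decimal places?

(0.478 + 0.522)^5 gives M 0.0250, M+2 0.1363, M+4 0.2976, M+6 0.3250, M+8 0.1775, M+10 0.0388; the largest is M+6.
P(M+6) = C(5,3) × 0.478^2 × 0.522^3 = 10 × 0.228484 × 0.14223665 = 0.324988 (base)
P(M) = C(5,0) × 0.478^5 × 0.522^0 = 1 × 0.02495396 × 1.0000 = 0.024954
Relative intensity = 0.024954 / 0.324988 × 100 = 7.68

7.68%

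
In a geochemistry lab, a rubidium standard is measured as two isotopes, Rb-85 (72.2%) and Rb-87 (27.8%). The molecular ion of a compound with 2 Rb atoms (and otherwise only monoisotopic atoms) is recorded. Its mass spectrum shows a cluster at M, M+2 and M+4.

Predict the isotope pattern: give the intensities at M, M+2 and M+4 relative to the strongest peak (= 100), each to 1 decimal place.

Each Rb atom is independently Rb-85 (p = 0.722) or Rb-87 (q = 0.278); the cluster is the binomial expansion (p + q)^2.
P(M) = 0.722^2 = 0.521284
P(M+2) = 2 × 0.722^1 × 0.278^1 = 0.401432
P(M+4) = 0.278^2 = 0.077284
The M peak is largest (0.521284); scaling to 100 gives 100.0 : 77.0 : 14.8.

100.0 : 77.0 : 14.8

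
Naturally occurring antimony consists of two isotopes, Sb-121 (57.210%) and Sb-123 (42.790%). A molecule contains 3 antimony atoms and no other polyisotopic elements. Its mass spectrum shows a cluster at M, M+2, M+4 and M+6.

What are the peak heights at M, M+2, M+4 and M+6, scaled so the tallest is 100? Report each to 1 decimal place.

44.6 : 100.0 : 74.8 : 18.6

Each Sb atom is independently Sb-121 (p = 0.57210) or Sb-123 (q = 0.42790); the cluster is the binomial expansion (p + q)^3.
P(M) = 0.57210^3 = 0.187247
P(M+2) = 3 × 0.57210^2 × 0.42790^1 = 0.420153
P(M+4) = 3 × 0.57210^1 × 0.42790^2 = 0.314252
P(M+6) = 0.42790^3 = 0.078348
The M+2 peak is largest (0.420153); scaling to 100 gives 44.6 : 100.0 : 74.8 : 18.6.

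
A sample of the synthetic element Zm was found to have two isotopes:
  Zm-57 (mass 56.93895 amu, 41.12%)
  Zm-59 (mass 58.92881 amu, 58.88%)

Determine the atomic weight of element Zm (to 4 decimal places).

The abundance-weighted mean is 0.4112 × 56.93895 + 0.5888 × 58.92881
= 23.413296 + 34.697283 = 58.110579 amu

58.1106 amu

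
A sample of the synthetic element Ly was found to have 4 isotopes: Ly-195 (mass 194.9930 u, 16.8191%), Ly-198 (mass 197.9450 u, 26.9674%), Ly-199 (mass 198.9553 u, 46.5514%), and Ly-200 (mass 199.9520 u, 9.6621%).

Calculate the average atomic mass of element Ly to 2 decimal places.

198.11 u

Average mass = Σ (abundance × isotope mass) = 0.168191 × 194.9930 + 0.269674 × 197.9450 + 0.465514 × 198.9553 + 0.096621 × 199.9520
= 32.79607 + 53.38062 + 92.61648 + 19.31956 = 198.11273 u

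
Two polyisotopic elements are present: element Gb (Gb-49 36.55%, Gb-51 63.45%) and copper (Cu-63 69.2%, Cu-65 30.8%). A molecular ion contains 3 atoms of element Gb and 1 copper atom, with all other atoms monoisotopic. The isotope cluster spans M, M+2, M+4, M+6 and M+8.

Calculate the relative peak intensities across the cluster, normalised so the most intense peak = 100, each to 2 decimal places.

8.80 : 49.77 : 100.00 : 81.48 : 20.50

Element Gb pattern (n=3): 0.04882724 : 0.25428904 : 0.44144021 : 0.25544351
Copper pattern (n=1): 0.6920 : 0.3080
Convolve the two distributions (both contribute in 2-u steps):
  M: 0.04882724×0.6920 = 0.033788
  M+2: 0.04882724×0.3080 + 0.25428904×0.6920 = 0.191007
  M+4: 0.25428904×0.3080 + 0.44144021×0.6920 = 0.383798
  M+6: 0.44144021×0.3080 + 0.25544351×0.6920 = 0.312730
  M+8: 0.25544351×0.3080 = 0.078677
Scale to base peak (0.383798) = 100: 8.80 : 49.77 : 100.00 : 81.48 : 20.50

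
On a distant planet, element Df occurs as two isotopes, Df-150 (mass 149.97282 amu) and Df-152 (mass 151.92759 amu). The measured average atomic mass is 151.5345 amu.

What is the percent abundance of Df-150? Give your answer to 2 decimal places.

With x = fraction of Df-150 (so Df-152 is 1 − x):
149.97282·x + 151.92759·(1 − x) = 151.5345
(149.97282 − 151.92759)·x = 151.5345 − 151.92759
x = -0.39309 / -1.95477 = 0.20109 → 20.11% Df-150, 79.89% Df-152.

20.11%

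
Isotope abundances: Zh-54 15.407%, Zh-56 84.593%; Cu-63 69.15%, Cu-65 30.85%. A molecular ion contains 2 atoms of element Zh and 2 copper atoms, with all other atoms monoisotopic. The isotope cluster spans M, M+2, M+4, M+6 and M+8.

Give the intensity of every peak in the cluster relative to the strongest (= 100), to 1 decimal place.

Element Zh pattern (n=2): 0.02373756 : 0.26066487 : 0.71559756
Copper pattern (n=2): 0.47817225 : 0.4266555 : 0.09517225
Convolve the two distributions (both contribute in 2-u steps):
  M: 0.02373756×0.47817225 = 0.011351
  M+2: 0.02373756×0.4266555 + 0.26066487×0.47817225 = 0.134770
  M+4: 0.02373756×0.09517225 + 0.26066487×0.4266555 + 0.71559756×0.47817225 = 0.455652
  M+6: 0.26066487×0.09517225 + 0.71559756×0.4266555 = 0.330122
  M+8: 0.71559756×0.09517225 = 0.068105
Scale to base peak (0.455652) = 100: 2.5 : 29.6 : 100.0 : 72.5 : 14.9

2.5 : 29.6 : 100.0 : 72.5 : 14.9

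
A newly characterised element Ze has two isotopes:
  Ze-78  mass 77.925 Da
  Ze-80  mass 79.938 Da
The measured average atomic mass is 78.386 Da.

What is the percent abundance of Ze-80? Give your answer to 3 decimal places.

22.901%

With x = fraction of Ze-78 (so Ze-80 is 1 − x):
77.925·x + 79.938·(1 − x) = 78.386
(77.925 − 79.938)·x = 78.386 − 79.938
x = -1.552 / -2.013 = 0.77099 → 77.099% Ze-78, 22.901% Ze-80.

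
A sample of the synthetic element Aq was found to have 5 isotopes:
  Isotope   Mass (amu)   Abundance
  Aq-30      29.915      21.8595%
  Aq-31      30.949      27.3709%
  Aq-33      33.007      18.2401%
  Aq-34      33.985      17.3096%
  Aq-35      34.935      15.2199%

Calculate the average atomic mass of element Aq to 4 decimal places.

Average mass = Σ (abundance × isotope mass) = 0.218595 × 29.915 + 0.273709 × 30.949 + 0.182401 × 33.007 + 0.173096 × 33.985 + 0.152199 × 34.935
= 6.53927 + 8.47102 + 6.02051 + 5.88267 + 5.31707 = 32.23054 amu

32.2305 amu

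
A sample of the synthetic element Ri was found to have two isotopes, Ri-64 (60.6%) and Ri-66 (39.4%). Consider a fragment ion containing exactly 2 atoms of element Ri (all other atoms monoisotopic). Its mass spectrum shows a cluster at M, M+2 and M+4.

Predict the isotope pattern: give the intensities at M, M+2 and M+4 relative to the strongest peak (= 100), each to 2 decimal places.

76.90 : 100.00 : 32.51

Expanding (0.606 + 0.394)^2:
P(M) = 0.606^2 = 0.367236
P(M+2) = 2 × 0.606^1 × 0.394^1 = 0.477528
P(M+4) = 0.394^2 = 0.155236
The M+2 peak is largest (0.477528); scaling to 100 gives 76.90 : 100.00 : 32.51.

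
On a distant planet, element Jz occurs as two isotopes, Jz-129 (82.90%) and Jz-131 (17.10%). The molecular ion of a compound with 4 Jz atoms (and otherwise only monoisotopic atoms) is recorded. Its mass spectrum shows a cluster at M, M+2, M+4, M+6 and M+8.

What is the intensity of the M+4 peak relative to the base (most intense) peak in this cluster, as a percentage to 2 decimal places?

Binomial terms of (0.8290 + 0.1710)^4: M 0.4723, M+2 0.3897, M+4 0.1206, M+6 0.0166, M+8 0.0009 → M is the base peak.
P(M) = C(4,0) × 0.8290^4 × 0.1710^0 = 1 × 0.47230019 × 1.0000 = 0.472300 (base)
P(M+4) = C(4,2) × 0.8290^2 × 0.1710^2 = 6 × 0.687241 × 0.029241 = 0.120574
Relative intensity = 0.120574 / 0.472300 × 100 = 25.53

25.53%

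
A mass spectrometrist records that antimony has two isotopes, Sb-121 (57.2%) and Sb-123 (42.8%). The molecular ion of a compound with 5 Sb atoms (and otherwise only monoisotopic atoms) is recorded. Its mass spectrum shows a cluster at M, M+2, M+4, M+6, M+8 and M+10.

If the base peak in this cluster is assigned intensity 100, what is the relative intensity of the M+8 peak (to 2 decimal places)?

27.99

(0.572 + 0.428)^5 gives M 0.0612, M+2 0.2291, M+4 0.3428, M+6 0.2565, M+8 0.0960, M+10 0.0144; the largest is M+4.
P(M+4) = C(5,2) × 0.572^3 × 0.428^2 = 10 × 0.18714925 × 0.183184 = 0.342827 (base)
P(M+8) = C(5,4) × 0.572^1 × 0.428^4 = 5 × 0.5720 × 0.03355638 = 0.095971
Relative intensity = 0.095971 / 0.342827 × 100 = 27.99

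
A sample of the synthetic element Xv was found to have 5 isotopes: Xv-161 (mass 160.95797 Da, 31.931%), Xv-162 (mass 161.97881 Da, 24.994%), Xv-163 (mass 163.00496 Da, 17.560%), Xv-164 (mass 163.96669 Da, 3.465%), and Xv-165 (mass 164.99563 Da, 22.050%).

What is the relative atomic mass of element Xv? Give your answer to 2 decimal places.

162.57 Da

The abundance-weighted mean is 0.31931 × 160.95797 + 0.24994 × 161.97881 + 0.17560 × 163.00496 + 0.03465 × 163.96669 + 0.22050 × 164.99563
= 51.395489 + 40.484984 + 28.623671 + 5.681446 + 36.381536 = 162.567126 Da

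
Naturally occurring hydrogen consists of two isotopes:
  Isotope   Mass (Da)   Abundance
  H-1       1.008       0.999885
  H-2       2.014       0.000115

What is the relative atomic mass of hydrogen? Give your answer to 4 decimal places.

1.0081 Da

Weight each isotope mass by its fractional abundance: 0.999885 × 1.008 + 0.000115 × 2.014
= 1.00788 + 0.00023 = 1.00811 Da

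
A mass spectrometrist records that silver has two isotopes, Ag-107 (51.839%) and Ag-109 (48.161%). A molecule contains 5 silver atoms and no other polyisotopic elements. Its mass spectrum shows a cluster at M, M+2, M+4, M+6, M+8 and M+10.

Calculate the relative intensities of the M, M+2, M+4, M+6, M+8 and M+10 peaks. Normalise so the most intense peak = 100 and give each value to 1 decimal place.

11.6 : 53.8 : 100.0 : 92.9 : 43.2 : 8.0

Expanding (0.51839 + 0.48161)^5:
P(M) = 0.51839^5 = 0.037435
P(M+2) = 5 × 0.51839^4 × 0.48161^1 = 0.173897
P(M+4) = 10 × 0.51839^3 × 0.48161^2 = 0.323118
P(M+6) = 10 × 0.51839^2 × 0.48161^3 = 0.300192
P(M+8) = 5 × 0.51839^1 × 0.48161^4 = 0.139447
P(M+10) = 0.48161^5 = 0.025911
The M+4 peak is largest (0.323118); scaling to 100 gives 11.6 : 53.8 : 100.0 : 92.9 : 43.2 : 8.0.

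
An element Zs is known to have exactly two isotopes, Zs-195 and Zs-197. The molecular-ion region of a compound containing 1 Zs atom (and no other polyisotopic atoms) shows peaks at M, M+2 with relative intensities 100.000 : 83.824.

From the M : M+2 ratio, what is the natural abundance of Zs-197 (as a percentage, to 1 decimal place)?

If p is the fraction of Zs that is Zs-195, then I(M+2)/I(M) = [C(1,1)·p^0·(1−p)] / p^1 = 1·(1−p)/p = 83.824/100.000 = 0.8382
(1−p)/p = 0.8382/1 = 0.8382  ⇒  p = 1/(1 + 0.8382) = 0.5440
Zs-195: 54.4%, Zs-197: 45.6%.

45.6%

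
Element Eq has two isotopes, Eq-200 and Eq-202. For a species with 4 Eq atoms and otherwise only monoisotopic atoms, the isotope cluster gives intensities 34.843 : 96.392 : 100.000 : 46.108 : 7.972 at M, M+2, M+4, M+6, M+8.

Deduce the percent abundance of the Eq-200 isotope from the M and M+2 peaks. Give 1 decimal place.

59.1%

If p is the fraction of Eq that is Eq-200, then I(M+2)/I(M) = [C(4,1)·p^3·(1−p)] / p^4 = 4·(1−p)/p = 96.392/34.843 = 2.7665
(1−p)/p = 2.7665/4 = 0.6916  ⇒  p = 1/(1 + 0.6916) = 0.5912
Eq-200: 59.1%, Eq-202: 40.9%.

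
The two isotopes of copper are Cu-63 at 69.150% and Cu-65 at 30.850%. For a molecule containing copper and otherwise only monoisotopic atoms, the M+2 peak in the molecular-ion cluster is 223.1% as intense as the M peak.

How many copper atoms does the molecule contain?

The M+2/M ratio from n Cu atoms is n · q/p = n · 0.30850/0.69150.
n = 2.231 × 0.69150/0.30850 = 5.00 ≈ 5

5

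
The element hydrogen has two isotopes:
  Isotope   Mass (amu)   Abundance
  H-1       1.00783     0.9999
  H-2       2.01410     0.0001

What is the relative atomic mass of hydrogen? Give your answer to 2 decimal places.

1.01 amu

Weight each isotope mass by its fractional abundance: 0.9999 × 1.00783 + 0.0001 × 2.01410
= 1.007729 + 0.000201 = 1.007930 amu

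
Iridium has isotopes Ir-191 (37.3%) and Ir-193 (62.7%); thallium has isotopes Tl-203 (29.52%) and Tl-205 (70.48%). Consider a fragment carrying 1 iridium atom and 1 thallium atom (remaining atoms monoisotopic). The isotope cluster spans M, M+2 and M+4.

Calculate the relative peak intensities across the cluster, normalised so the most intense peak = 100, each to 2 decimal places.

Iridium pattern (n=1): 0.3730 : 0.6270
Thallium pattern (n=1): 0.2952 : 0.7048
Convolve the two distributions (both contribute in 2-u steps):
  M: 0.3730×0.2952 = 0.110110
  M+2: 0.3730×0.7048 + 0.6270×0.2952 = 0.447981
  M+4: 0.6270×0.7048 = 0.441910
Scale to base peak (0.447981) = 100: 24.58 : 100.00 : 98.64

24.58 : 100.00 : 98.64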